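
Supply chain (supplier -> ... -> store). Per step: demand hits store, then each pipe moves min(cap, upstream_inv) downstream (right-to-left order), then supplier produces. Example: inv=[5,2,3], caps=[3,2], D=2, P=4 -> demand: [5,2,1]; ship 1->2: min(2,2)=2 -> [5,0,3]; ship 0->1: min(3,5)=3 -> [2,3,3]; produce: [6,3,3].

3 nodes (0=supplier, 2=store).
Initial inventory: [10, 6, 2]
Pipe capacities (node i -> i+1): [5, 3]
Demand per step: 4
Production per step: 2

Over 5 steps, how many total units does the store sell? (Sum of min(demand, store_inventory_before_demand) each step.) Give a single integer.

Step 1: sold=2 (running total=2) -> [7 8 3]
Step 2: sold=3 (running total=5) -> [4 10 3]
Step 3: sold=3 (running total=8) -> [2 11 3]
Step 4: sold=3 (running total=11) -> [2 10 3]
Step 5: sold=3 (running total=14) -> [2 9 3]

Answer: 14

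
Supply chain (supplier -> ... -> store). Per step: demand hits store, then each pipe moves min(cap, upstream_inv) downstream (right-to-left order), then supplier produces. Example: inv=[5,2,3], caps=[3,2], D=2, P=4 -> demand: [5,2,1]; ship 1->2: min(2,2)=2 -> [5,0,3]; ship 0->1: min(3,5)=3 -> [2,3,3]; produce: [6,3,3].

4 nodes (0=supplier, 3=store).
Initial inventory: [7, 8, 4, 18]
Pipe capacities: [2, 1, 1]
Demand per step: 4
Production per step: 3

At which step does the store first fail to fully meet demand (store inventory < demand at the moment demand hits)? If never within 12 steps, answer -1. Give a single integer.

Step 1: demand=4,sold=4 ship[2->3]=1 ship[1->2]=1 ship[0->1]=2 prod=3 -> [8 9 4 15]
Step 2: demand=4,sold=4 ship[2->3]=1 ship[1->2]=1 ship[0->1]=2 prod=3 -> [9 10 4 12]
Step 3: demand=4,sold=4 ship[2->3]=1 ship[1->2]=1 ship[0->1]=2 prod=3 -> [10 11 4 9]
Step 4: demand=4,sold=4 ship[2->3]=1 ship[1->2]=1 ship[0->1]=2 prod=3 -> [11 12 4 6]
Step 5: demand=4,sold=4 ship[2->3]=1 ship[1->2]=1 ship[0->1]=2 prod=3 -> [12 13 4 3]
Step 6: demand=4,sold=3 ship[2->3]=1 ship[1->2]=1 ship[0->1]=2 prod=3 -> [13 14 4 1]
Step 7: demand=4,sold=1 ship[2->3]=1 ship[1->2]=1 ship[0->1]=2 prod=3 -> [14 15 4 1]
Step 8: demand=4,sold=1 ship[2->3]=1 ship[1->2]=1 ship[0->1]=2 prod=3 -> [15 16 4 1]
Step 9: demand=4,sold=1 ship[2->3]=1 ship[1->2]=1 ship[0->1]=2 prod=3 -> [16 17 4 1]
Step 10: demand=4,sold=1 ship[2->3]=1 ship[1->2]=1 ship[0->1]=2 prod=3 -> [17 18 4 1]
Step 11: demand=4,sold=1 ship[2->3]=1 ship[1->2]=1 ship[0->1]=2 prod=3 -> [18 19 4 1]
Step 12: demand=4,sold=1 ship[2->3]=1 ship[1->2]=1 ship[0->1]=2 prod=3 -> [19 20 4 1]
First stockout at step 6

6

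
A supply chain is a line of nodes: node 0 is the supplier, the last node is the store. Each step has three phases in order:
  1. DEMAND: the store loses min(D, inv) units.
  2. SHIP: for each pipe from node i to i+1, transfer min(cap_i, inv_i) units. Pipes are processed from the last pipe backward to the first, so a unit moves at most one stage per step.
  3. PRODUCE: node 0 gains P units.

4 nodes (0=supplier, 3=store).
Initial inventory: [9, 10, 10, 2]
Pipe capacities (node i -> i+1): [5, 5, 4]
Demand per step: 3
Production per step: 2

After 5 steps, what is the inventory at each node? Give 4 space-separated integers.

Step 1: demand=3,sold=2 ship[2->3]=4 ship[1->2]=5 ship[0->1]=5 prod=2 -> inv=[6 10 11 4]
Step 2: demand=3,sold=3 ship[2->3]=4 ship[1->2]=5 ship[0->1]=5 prod=2 -> inv=[3 10 12 5]
Step 3: demand=3,sold=3 ship[2->3]=4 ship[1->2]=5 ship[0->1]=3 prod=2 -> inv=[2 8 13 6]
Step 4: demand=3,sold=3 ship[2->3]=4 ship[1->2]=5 ship[0->1]=2 prod=2 -> inv=[2 5 14 7]
Step 5: demand=3,sold=3 ship[2->3]=4 ship[1->2]=5 ship[0->1]=2 prod=2 -> inv=[2 2 15 8]

2 2 15 8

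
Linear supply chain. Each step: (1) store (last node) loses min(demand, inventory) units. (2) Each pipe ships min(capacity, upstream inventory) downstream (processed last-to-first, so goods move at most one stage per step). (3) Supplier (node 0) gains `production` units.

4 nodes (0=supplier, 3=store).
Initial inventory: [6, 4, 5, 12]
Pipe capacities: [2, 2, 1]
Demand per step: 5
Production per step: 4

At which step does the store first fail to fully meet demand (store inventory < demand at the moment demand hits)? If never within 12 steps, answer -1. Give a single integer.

Step 1: demand=5,sold=5 ship[2->3]=1 ship[1->2]=2 ship[0->1]=2 prod=4 -> [8 4 6 8]
Step 2: demand=5,sold=5 ship[2->3]=1 ship[1->2]=2 ship[0->1]=2 prod=4 -> [10 4 7 4]
Step 3: demand=5,sold=4 ship[2->3]=1 ship[1->2]=2 ship[0->1]=2 prod=4 -> [12 4 8 1]
Step 4: demand=5,sold=1 ship[2->3]=1 ship[1->2]=2 ship[0->1]=2 prod=4 -> [14 4 9 1]
Step 5: demand=5,sold=1 ship[2->3]=1 ship[1->2]=2 ship[0->1]=2 prod=4 -> [16 4 10 1]
Step 6: demand=5,sold=1 ship[2->3]=1 ship[1->2]=2 ship[0->1]=2 prod=4 -> [18 4 11 1]
Step 7: demand=5,sold=1 ship[2->3]=1 ship[1->2]=2 ship[0->1]=2 prod=4 -> [20 4 12 1]
Step 8: demand=5,sold=1 ship[2->3]=1 ship[1->2]=2 ship[0->1]=2 prod=4 -> [22 4 13 1]
Step 9: demand=5,sold=1 ship[2->3]=1 ship[1->2]=2 ship[0->1]=2 prod=4 -> [24 4 14 1]
Step 10: demand=5,sold=1 ship[2->3]=1 ship[1->2]=2 ship[0->1]=2 prod=4 -> [26 4 15 1]
Step 11: demand=5,sold=1 ship[2->3]=1 ship[1->2]=2 ship[0->1]=2 prod=4 -> [28 4 16 1]
Step 12: demand=5,sold=1 ship[2->3]=1 ship[1->2]=2 ship[0->1]=2 prod=4 -> [30 4 17 1]
First stockout at step 3

3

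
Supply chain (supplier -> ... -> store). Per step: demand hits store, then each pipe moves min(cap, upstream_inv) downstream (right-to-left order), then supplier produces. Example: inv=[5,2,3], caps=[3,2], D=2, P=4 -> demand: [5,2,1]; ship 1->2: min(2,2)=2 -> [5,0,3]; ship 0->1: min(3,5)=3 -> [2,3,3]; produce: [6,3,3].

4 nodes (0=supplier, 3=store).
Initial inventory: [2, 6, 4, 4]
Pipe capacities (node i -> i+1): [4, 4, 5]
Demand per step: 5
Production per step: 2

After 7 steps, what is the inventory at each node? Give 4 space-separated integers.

Step 1: demand=5,sold=4 ship[2->3]=4 ship[1->2]=4 ship[0->1]=2 prod=2 -> inv=[2 4 4 4]
Step 2: demand=5,sold=4 ship[2->3]=4 ship[1->2]=4 ship[0->1]=2 prod=2 -> inv=[2 2 4 4]
Step 3: demand=5,sold=4 ship[2->3]=4 ship[1->2]=2 ship[0->1]=2 prod=2 -> inv=[2 2 2 4]
Step 4: demand=5,sold=4 ship[2->3]=2 ship[1->2]=2 ship[0->1]=2 prod=2 -> inv=[2 2 2 2]
Step 5: demand=5,sold=2 ship[2->3]=2 ship[1->2]=2 ship[0->1]=2 prod=2 -> inv=[2 2 2 2]
Step 6: demand=5,sold=2 ship[2->3]=2 ship[1->2]=2 ship[0->1]=2 prod=2 -> inv=[2 2 2 2]
Step 7: demand=5,sold=2 ship[2->3]=2 ship[1->2]=2 ship[0->1]=2 prod=2 -> inv=[2 2 2 2]

2 2 2 2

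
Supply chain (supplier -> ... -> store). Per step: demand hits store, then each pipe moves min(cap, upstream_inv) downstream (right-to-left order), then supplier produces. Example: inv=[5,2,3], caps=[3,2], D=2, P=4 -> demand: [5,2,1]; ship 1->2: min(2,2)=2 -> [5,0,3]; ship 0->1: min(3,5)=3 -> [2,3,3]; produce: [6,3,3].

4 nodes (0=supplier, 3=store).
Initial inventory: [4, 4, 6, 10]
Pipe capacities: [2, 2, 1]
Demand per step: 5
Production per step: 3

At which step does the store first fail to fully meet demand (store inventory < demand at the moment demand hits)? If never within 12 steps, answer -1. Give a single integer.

Step 1: demand=5,sold=5 ship[2->3]=1 ship[1->2]=2 ship[0->1]=2 prod=3 -> [5 4 7 6]
Step 2: demand=5,sold=5 ship[2->3]=1 ship[1->2]=2 ship[0->1]=2 prod=3 -> [6 4 8 2]
Step 3: demand=5,sold=2 ship[2->3]=1 ship[1->2]=2 ship[0->1]=2 prod=3 -> [7 4 9 1]
Step 4: demand=5,sold=1 ship[2->3]=1 ship[1->2]=2 ship[0->1]=2 prod=3 -> [8 4 10 1]
Step 5: demand=5,sold=1 ship[2->3]=1 ship[1->2]=2 ship[0->1]=2 prod=3 -> [9 4 11 1]
Step 6: demand=5,sold=1 ship[2->3]=1 ship[1->2]=2 ship[0->1]=2 prod=3 -> [10 4 12 1]
Step 7: demand=5,sold=1 ship[2->3]=1 ship[1->2]=2 ship[0->1]=2 prod=3 -> [11 4 13 1]
Step 8: demand=5,sold=1 ship[2->3]=1 ship[1->2]=2 ship[0->1]=2 prod=3 -> [12 4 14 1]
Step 9: demand=5,sold=1 ship[2->3]=1 ship[1->2]=2 ship[0->1]=2 prod=3 -> [13 4 15 1]
Step 10: demand=5,sold=1 ship[2->3]=1 ship[1->2]=2 ship[0->1]=2 prod=3 -> [14 4 16 1]
Step 11: demand=5,sold=1 ship[2->3]=1 ship[1->2]=2 ship[0->1]=2 prod=3 -> [15 4 17 1]
Step 12: demand=5,sold=1 ship[2->3]=1 ship[1->2]=2 ship[0->1]=2 prod=3 -> [16 4 18 1]
First stockout at step 3

3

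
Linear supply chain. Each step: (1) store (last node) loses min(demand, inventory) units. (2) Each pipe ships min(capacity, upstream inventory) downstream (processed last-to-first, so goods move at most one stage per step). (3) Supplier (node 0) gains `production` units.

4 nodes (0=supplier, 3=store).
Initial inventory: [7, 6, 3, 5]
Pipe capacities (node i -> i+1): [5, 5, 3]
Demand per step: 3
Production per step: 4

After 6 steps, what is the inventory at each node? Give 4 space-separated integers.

Step 1: demand=3,sold=3 ship[2->3]=3 ship[1->2]=5 ship[0->1]=5 prod=4 -> inv=[6 6 5 5]
Step 2: demand=3,sold=3 ship[2->3]=3 ship[1->2]=5 ship[0->1]=5 prod=4 -> inv=[5 6 7 5]
Step 3: demand=3,sold=3 ship[2->3]=3 ship[1->2]=5 ship[0->1]=5 prod=4 -> inv=[4 6 9 5]
Step 4: demand=3,sold=3 ship[2->3]=3 ship[1->2]=5 ship[0->1]=4 prod=4 -> inv=[4 5 11 5]
Step 5: demand=3,sold=3 ship[2->3]=3 ship[1->2]=5 ship[0->1]=4 prod=4 -> inv=[4 4 13 5]
Step 6: demand=3,sold=3 ship[2->3]=3 ship[1->2]=4 ship[0->1]=4 prod=4 -> inv=[4 4 14 5]

4 4 14 5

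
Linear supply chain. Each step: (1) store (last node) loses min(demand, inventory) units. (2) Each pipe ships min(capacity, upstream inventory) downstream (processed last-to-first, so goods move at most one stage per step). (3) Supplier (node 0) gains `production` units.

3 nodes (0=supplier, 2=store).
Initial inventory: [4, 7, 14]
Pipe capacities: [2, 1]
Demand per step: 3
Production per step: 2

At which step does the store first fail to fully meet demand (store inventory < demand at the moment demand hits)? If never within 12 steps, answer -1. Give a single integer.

Step 1: demand=3,sold=3 ship[1->2]=1 ship[0->1]=2 prod=2 -> [4 8 12]
Step 2: demand=3,sold=3 ship[1->2]=1 ship[0->1]=2 prod=2 -> [4 9 10]
Step 3: demand=3,sold=3 ship[1->2]=1 ship[0->1]=2 prod=2 -> [4 10 8]
Step 4: demand=3,sold=3 ship[1->2]=1 ship[0->1]=2 prod=2 -> [4 11 6]
Step 5: demand=3,sold=3 ship[1->2]=1 ship[0->1]=2 prod=2 -> [4 12 4]
Step 6: demand=3,sold=3 ship[1->2]=1 ship[0->1]=2 prod=2 -> [4 13 2]
Step 7: demand=3,sold=2 ship[1->2]=1 ship[0->1]=2 prod=2 -> [4 14 1]
Step 8: demand=3,sold=1 ship[1->2]=1 ship[0->1]=2 prod=2 -> [4 15 1]
Step 9: demand=3,sold=1 ship[1->2]=1 ship[0->1]=2 prod=2 -> [4 16 1]
Step 10: demand=3,sold=1 ship[1->2]=1 ship[0->1]=2 prod=2 -> [4 17 1]
Step 11: demand=3,sold=1 ship[1->2]=1 ship[0->1]=2 prod=2 -> [4 18 1]
Step 12: demand=3,sold=1 ship[1->2]=1 ship[0->1]=2 prod=2 -> [4 19 1]
First stockout at step 7

7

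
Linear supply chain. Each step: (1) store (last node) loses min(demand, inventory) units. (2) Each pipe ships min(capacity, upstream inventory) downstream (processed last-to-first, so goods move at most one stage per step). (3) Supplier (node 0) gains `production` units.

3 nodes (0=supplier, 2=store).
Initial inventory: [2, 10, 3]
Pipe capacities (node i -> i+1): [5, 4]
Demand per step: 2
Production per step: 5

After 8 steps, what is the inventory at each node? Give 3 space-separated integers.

Step 1: demand=2,sold=2 ship[1->2]=4 ship[0->1]=2 prod=5 -> inv=[5 8 5]
Step 2: demand=2,sold=2 ship[1->2]=4 ship[0->1]=5 prod=5 -> inv=[5 9 7]
Step 3: demand=2,sold=2 ship[1->2]=4 ship[0->1]=5 prod=5 -> inv=[5 10 9]
Step 4: demand=2,sold=2 ship[1->2]=4 ship[0->1]=5 prod=5 -> inv=[5 11 11]
Step 5: demand=2,sold=2 ship[1->2]=4 ship[0->1]=5 prod=5 -> inv=[5 12 13]
Step 6: demand=2,sold=2 ship[1->2]=4 ship[0->1]=5 prod=5 -> inv=[5 13 15]
Step 7: demand=2,sold=2 ship[1->2]=4 ship[0->1]=5 prod=5 -> inv=[5 14 17]
Step 8: demand=2,sold=2 ship[1->2]=4 ship[0->1]=5 prod=5 -> inv=[5 15 19]

5 15 19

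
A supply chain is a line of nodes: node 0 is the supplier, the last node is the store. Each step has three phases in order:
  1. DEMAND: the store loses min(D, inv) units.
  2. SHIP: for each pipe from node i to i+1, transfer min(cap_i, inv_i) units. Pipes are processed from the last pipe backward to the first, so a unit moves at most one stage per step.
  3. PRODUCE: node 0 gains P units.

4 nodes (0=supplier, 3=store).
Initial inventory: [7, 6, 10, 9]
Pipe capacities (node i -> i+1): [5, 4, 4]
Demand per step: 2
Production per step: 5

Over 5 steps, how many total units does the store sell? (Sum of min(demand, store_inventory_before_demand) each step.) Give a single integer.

Step 1: sold=2 (running total=2) -> [7 7 10 11]
Step 2: sold=2 (running total=4) -> [7 8 10 13]
Step 3: sold=2 (running total=6) -> [7 9 10 15]
Step 4: sold=2 (running total=8) -> [7 10 10 17]
Step 5: sold=2 (running total=10) -> [7 11 10 19]

Answer: 10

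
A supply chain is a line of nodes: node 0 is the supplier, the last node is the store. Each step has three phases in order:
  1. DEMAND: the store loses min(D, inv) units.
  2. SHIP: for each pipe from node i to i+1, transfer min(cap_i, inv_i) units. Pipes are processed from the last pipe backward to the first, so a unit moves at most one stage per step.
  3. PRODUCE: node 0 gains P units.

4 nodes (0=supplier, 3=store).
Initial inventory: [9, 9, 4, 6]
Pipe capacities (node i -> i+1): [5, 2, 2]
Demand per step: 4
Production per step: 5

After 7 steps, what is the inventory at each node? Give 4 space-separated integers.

Step 1: demand=4,sold=4 ship[2->3]=2 ship[1->2]=2 ship[0->1]=5 prod=5 -> inv=[9 12 4 4]
Step 2: demand=4,sold=4 ship[2->3]=2 ship[1->2]=2 ship[0->1]=5 prod=5 -> inv=[9 15 4 2]
Step 3: demand=4,sold=2 ship[2->3]=2 ship[1->2]=2 ship[0->1]=5 prod=5 -> inv=[9 18 4 2]
Step 4: demand=4,sold=2 ship[2->3]=2 ship[1->2]=2 ship[0->1]=5 prod=5 -> inv=[9 21 4 2]
Step 5: demand=4,sold=2 ship[2->3]=2 ship[1->2]=2 ship[0->1]=5 prod=5 -> inv=[9 24 4 2]
Step 6: demand=4,sold=2 ship[2->3]=2 ship[1->2]=2 ship[0->1]=5 prod=5 -> inv=[9 27 4 2]
Step 7: demand=4,sold=2 ship[2->3]=2 ship[1->2]=2 ship[0->1]=5 prod=5 -> inv=[9 30 4 2]

9 30 4 2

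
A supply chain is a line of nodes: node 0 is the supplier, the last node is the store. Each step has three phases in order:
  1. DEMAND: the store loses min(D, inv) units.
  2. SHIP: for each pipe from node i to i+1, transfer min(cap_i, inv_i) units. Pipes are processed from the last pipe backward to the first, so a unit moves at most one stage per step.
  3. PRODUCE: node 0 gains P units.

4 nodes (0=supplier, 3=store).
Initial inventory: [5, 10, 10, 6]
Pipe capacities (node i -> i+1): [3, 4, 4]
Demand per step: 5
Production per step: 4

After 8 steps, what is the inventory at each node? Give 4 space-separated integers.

Step 1: demand=5,sold=5 ship[2->3]=4 ship[1->2]=4 ship[0->1]=3 prod=4 -> inv=[6 9 10 5]
Step 2: demand=5,sold=5 ship[2->3]=4 ship[1->2]=4 ship[0->1]=3 prod=4 -> inv=[7 8 10 4]
Step 3: demand=5,sold=4 ship[2->3]=4 ship[1->2]=4 ship[0->1]=3 prod=4 -> inv=[8 7 10 4]
Step 4: demand=5,sold=4 ship[2->3]=4 ship[1->2]=4 ship[0->1]=3 prod=4 -> inv=[9 6 10 4]
Step 5: demand=5,sold=4 ship[2->3]=4 ship[1->2]=4 ship[0->1]=3 prod=4 -> inv=[10 5 10 4]
Step 6: demand=5,sold=4 ship[2->3]=4 ship[1->2]=4 ship[0->1]=3 prod=4 -> inv=[11 4 10 4]
Step 7: demand=5,sold=4 ship[2->3]=4 ship[1->2]=4 ship[0->1]=3 prod=4 -> inv=[12 3 10 4]
Step 8: demand=5,sold=4 ship[2->3]=4 ship[1->2]=3 ship[0->1]=3 prod=4 -> inv=[13 3 9 4]

13 3 9 4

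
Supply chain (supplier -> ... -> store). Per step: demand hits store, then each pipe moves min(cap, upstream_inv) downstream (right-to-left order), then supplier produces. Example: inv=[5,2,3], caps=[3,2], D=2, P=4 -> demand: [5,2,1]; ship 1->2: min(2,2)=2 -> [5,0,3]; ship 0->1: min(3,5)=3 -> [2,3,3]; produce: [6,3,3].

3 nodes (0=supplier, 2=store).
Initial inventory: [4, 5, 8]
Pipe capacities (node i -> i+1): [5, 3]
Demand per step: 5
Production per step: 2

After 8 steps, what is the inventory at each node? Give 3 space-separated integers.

Step 1: demand=5,sold=5 ship[1->2]=3 ship[0->1]=4 prod=2 -> inv=[2 6 6]
Step 2: demand=5,sold=5 ship[1->2]=3 ship[0->1]=2 prod=2 -> inv=[2 5 4]
Step 3: demand=5,sold=4 ship[1->2]=3 ship[0->1]=2 prod=2 -> inv=[2 4 3]
Step 4: demand=5,sold=3 ship[1->2]=3 ship[0->1]=2 prod=2 -> inv=[2 3 3]
Step 5: demand=5,sold=3 ship[1->2]=3 ship[0->1]=2 prod=2 -> inv=[2 2 3]
Step 6: demand=5,sold=3 ship[1->2]=2 ship[0->1]=2 prod=2 -> inv=[2 2 2]
Step 7: demand=5,sold=2 ship[1->2]=2 ship[0->1]=2 prod=2 -> inv=[2 2 2]
Step 8: demand=5,sold=2 ship[1->2]=2 ship[0->1]=2 prod=2 -> inv=[2 2 2]

2 2 2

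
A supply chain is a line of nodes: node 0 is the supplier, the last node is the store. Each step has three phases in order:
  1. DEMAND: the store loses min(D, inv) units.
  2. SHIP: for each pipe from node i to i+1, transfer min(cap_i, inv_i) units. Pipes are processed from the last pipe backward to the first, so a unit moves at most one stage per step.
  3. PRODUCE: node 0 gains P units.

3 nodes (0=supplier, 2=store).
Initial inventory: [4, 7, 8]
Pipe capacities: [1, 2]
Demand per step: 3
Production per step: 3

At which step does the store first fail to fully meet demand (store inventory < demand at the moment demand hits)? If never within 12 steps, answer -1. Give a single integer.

Step 1: demand=3,sold=3 ship[1->2]=2 ship[0->1]=1 prod=3 -> [6 6 7]
Step 2: demand=3,sold=3 ship[1->2]=2 ship[0->1]=1 prod=3 -> [8 5 6]
Step 3: demand=3,sold=3 ship[1->2]=2 ship[0->1]=1 prod=3 -> [10 4 5]
Step 4: demand=3,sold=3 ship[1->2]=2 ship[0->1]=1 prod=3 -> [12 3 4]
Step 5: demand=3,sold=3 ship[1->2]=2 ship[0->1]=1 prod=3 -> [14 2 3]
Step 6: demand=3,sold=3 ship[1->2]=2 ship[0->1]=1 prod=3 -> [16 1 2]
Step 7: demand=3,sold=2 ship[1->2]=1 ship[0->1]=1 prod=3 -> [18 1 1]
Step 8: demand=3,sold=1 ship[1->2]=1 ship[0->1]=1 prod=3 -> [20 1 1]
Step 9: demand=3,sold=1 ship[1->2]=1 ship[0->1]=1 prod=3 -> [22 1 1]
Step 10: demand=3,sold=1 ship[1->2]=1 ship[0->1]=1 prod=3 -> [24 1 1]
Step 11: demand=3,sold=1 ship[1->2]=1 ship[0->1]=1 prod=3 -> [26 1 1]
Step 12: demand=3,sold=1 ship[1->2]=1 ship[0->1]=1 prod=3 -> [28 1 1]
First stockout at step 7

7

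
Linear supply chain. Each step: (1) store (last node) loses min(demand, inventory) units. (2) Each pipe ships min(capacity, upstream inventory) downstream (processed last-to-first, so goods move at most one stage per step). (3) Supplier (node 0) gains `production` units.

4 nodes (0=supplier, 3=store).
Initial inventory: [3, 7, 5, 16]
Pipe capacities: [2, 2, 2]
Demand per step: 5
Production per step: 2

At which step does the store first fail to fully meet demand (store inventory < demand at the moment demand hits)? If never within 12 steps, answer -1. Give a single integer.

Step 1: demand=5,sold=5 ship[2->3]=2 ship[1->2]=2 ship[0->1]=2 prod=2 -> [3 7 5 13]
Step 2: demand=5,sold=5 ship[2->3]=2 ship[1->2]=2 ship[0->1]=2 prod=2 -> [3 7 5 10]
Step 3: demand=5,sold=5 ship[2->3]=2 ship[1->2]=2 ship[0->1]=2 prod=2 -> [3 7 5 7]
Step 4: demand=5,sold=5 ship[2->3]=2 ship[1->2]=2 ship[0->1]=2 prod=2 -> [3 7 5 4]
Step 5: demand=5,sold=4 ship[2->3]=2 ship[1->2]=2 ship[0->1]=2 prod=2 -> [3 7 5 2]
Step 6: demand=5,sold=2 ship[2->3]=2 ship[1->2]=2 ship[0->1]=2 prod=2 -> [3 7 5 2]
Step 7: demand=5,sold=2 ship[2->3]=2 ship[1->2]=2 ship[0->1]=2 prod=2 -> [3 7 5 2]
Step 8: demand=5,sold=2 ship[2->3]=2 ship[1->2]=2 ship[0->1]=2 prod=2 -> [3 7 5 2]
Step 9: demand=5,sold=2 ship[2->3]=2 ship[1->2]=2 ship[0->1]=2 prod=2 -> [3 7 5 2]
Step 10: demand=5,sold=2 ship[2->3]=2 ship[1->2]=2 ship[0->1]=2 prod=2 -> [3 7 5 2]
Step 11: demand=5,sold=2 ship[2->3]=2 ship[1->2]=2 ship[0->1]=2 prod=2 -> [3 7 5 2]
Step 12: demand=5,sold=2 ship[2->3]=2 ship[1->2]=2 ship[0->1]=2 prod=2 -> [3 7 5 2]
First stockout at step 5

5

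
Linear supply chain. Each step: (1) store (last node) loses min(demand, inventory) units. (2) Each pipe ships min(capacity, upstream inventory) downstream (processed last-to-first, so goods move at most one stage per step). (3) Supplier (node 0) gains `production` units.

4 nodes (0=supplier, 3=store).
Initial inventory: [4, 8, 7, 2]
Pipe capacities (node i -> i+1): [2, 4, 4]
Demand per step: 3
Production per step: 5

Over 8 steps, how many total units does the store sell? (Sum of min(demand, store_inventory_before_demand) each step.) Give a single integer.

Step 1: sold=2 (running total=2) -> [7 6 7 4]
Step 2: sold=3 (running total=5) -> [10 4 7 5]
Step 3: sold=3 (running total=8) -> [13 2 7 6]
Step 4: sold=3 (running total=11) -> [16 2 5 7]
Step 5: sold=3 (running total=14) -> [19 2 3 8]
Step 6: sold=3 (running total=17) -> [22 2 2 8]
Step 7: sold=3 (running total=20) -> [25 2 2 7]
Step 8: sold=3 (running total=23) -> [28 2 2 6]

Answer: 23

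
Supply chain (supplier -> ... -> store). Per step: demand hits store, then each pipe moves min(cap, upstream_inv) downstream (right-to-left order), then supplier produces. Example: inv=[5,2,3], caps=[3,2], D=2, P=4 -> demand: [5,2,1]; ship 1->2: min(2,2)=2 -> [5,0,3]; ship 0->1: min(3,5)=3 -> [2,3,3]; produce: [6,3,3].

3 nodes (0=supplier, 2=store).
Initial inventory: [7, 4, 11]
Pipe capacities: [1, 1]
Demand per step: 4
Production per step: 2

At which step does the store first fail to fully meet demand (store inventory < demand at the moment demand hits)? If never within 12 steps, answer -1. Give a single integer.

Step 1: demand=4,sold=4 ship[1->2]=1 ship[0->1]=1 prod=2 -> [8 4 8]
Step 2: demand=4,sold=4 ship[1->2]=1 ship[0->1]=1 prod=2 -> [9 4 5]
Step 3: demand=4,sold=4 ship[1->2]=1 ship[0->1]=1 prod=2 -> [10 4 2]
Step 4: demand=4,sold=2 ship[1->2]=1 ship[0->1]=1 prod=2 -> [11 4 1]
Step 5: demand=4,sold=1 ship[1->2]=1 ship[0->1]=1 prod=2 -> [12 4 1]
Step 6: demand=4,sold=1 ship[1->2]=1 ship[0->1]=1 prod=2 -> [13 4 1]
Step 7: demand=4,sold=1 ship[1->2]=1 ship[0->1]=1 prod=2 -> [14 4 1]
Step 8: demand=4,sold=1 ship[1->2]=1 ship[0->1]=1 prod=2 -> [15 4 1]
Step 9: demand=4,sold=1 ship[1->2]=1 ship[0->1]=1 prod=2 -> [16 4 1]
Step 10: demand=4,sold=1 ship[1->2]=1 ship[0->1]=1 prod=2 -> [17 4 1]
Step 11: demand=4,sold=1 ship[1->2]=1 ship[0->1]=1 prod=2 -> [18 4 1]
Step 12: demand=4,sold=1 ship[1->2]=1 ship[0->1]=1 prod=2 -> [19 4 1]
First stockout at step 4

4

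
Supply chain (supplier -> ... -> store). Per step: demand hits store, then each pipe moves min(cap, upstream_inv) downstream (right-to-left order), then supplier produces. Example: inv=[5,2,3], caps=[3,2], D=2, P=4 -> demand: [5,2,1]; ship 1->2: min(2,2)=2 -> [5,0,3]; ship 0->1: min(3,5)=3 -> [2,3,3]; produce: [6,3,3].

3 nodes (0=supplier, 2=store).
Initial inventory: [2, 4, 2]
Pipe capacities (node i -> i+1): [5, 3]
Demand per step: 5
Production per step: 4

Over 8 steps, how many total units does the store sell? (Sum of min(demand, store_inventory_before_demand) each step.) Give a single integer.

Step 1: sold=2 (running total=2) -> [4 3 3]
Step 2: sold=3 (running total=5) -> [4 4 3]
Step 3: sold=3 (running total=8) -> [4 5 3]
Step 4: sold=3 (running total=11) -> [4 6 3]
Step 5: sold=3 (running total=14) -> [4 7 3]
Step 6: sold=3 (running total=17) -> [4 8 3]
Step 7: sold=3 (running total=20) -> [4 9 3]
Step 8: sold=3 (running total=23) -> [4 10 3]

Answer: 23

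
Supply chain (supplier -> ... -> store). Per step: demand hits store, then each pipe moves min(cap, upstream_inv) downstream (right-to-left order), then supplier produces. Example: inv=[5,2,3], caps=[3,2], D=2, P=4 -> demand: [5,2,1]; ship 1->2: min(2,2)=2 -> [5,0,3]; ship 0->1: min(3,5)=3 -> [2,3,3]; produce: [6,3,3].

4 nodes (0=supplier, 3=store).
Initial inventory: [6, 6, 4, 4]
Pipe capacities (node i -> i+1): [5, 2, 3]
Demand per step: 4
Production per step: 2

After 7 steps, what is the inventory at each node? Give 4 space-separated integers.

Step 1: demand=4,sold=4 ship[2->3]=3 ship[1->2]=2 ship[0->1]=5 prod=2 -> inv=[3 9 3 3]
Step 2: demand=4,sold=3 ship[2->3]=3 ship[1->2]=2 ship[0->1]=3 prod=2 -> inv=[2 10 2 3]
Step 3: demand=4,sold=3 ship[2->3]=2 ship[1->2]=2 ship[0->1]=2 prod=2 -> inv=[2 10 2 2]
Step 4: demand=4,sold=2 ship[2->3]=2 ship[1->2]=2 ship[0->1]=2 prod=2 -> inv=[2 10 2 2]
Step 5: demand=4,sold=2 ship[2->3]=2 ship[1->2]=2 ship[0->1]=2 prod=2 -> inv=[2 10 2 2]
Step 6: demand=4,sold=2 ship[2->3]=2 ship[1->2]=2 ship[0->1]=2 prod=2 -> inv=[2 10 2 2]
Step 7: demand=4,sold=2 ship[2->3]=2 ship[1->2]=2 ship[0->1]=2 prod=2 -> inv=[2 10 2 2]

2 10 2 2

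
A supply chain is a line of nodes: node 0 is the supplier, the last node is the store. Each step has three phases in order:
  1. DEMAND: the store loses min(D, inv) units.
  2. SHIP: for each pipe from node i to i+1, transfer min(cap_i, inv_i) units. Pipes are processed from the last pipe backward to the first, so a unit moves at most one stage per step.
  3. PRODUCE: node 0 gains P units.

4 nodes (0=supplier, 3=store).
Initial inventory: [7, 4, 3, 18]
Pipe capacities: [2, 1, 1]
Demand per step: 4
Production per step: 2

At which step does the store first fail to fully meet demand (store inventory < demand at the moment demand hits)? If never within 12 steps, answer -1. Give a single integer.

Step 1: demand=4,sold=4 ship[2->3]=1 ship[1->2]=1 ship[0->1]=2 prod=2 -> [7 5 3 15]
Step 2: demand=4,sold=4 ship[2->3]=1 ship[1->2]=1 ship[0->1]=2 prod=2 -> [7 6 3 12]
Step 3: demand=4,sold=4 ship[2->3]=1 ship[1->2]=1 ship[0->1]=2 prod=2 -> [7 7 3 9]
Step 4: demand=4,sold=4 ship[2->3]=1 ship[1->2]=1 ship[0->1]=2 prod=2 -> [7 8 3 6]
Step 5: demand=4,sold=4 ship[2->3]=1 ship[1->2]=1 ship[0->1]=2 prod=2 -> [7 9 3 3]
Step 6: demand=4,sold=3 ship[2->3]=1 ship[1->2]=1 ship[0->1]=2 prod=2 -> [7 10 3 1]
Step 7: demand=4,sold=1 ship[2->3]=1 ship[1->2]=1 ship[0->1]=2 prod=2 -> [7 11 3 1]
Step 8: demand=4,sold=1 ship[2->3]=1 ship[1->2]=1 ship[0->1]=2 prod=2 -> [7 12 3 1]
Step 9: demand=4,sold=1 ship[2->3]=1 ship[1->2]=1 ship[0->1]=2 prod=2 -> [7 13 3 1]
Step 10: demand=4,sold=1 ship[2->3]=1 ship[1->2]=1 ship[0->1]=2 prod=2 -> [7 14 3 1]
Step 11: demand=4,sold=1 ship[2->3]=1 ship[1->2]=1 ship[0->1]=2 prod=2 -> [7 15 3 1]
Step 12: demand=4,sold=1 ship[2->3]=1 ship[1->2]=1 ship[0->1]=2 prod=2 -> [7 16 3 1]
First stockout at step 6

6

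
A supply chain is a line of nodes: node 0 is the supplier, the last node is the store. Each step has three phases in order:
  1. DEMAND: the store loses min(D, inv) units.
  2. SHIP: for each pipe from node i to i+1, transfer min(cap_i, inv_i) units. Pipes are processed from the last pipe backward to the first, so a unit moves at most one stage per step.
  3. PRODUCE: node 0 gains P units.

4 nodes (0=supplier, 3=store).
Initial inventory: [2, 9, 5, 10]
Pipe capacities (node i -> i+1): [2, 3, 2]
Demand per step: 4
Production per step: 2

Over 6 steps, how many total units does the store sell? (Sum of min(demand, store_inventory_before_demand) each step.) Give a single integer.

Step 1: sold=4 (running total=4) -> [2 8 6 8]
Step 2: sold=4 (running total=8) -> [2 7 7 6]
Step 3: sold=4 (running total=12) -> [2 6 8 4]
Step 4: sold=4 (running total=16) -> [2 5 9 2]
Step 5: sold=2 (running total=18) -> [2 4 10 2]
Step 6: sold=2 (running total=20) -> [2 3 11 2]

Answer: 20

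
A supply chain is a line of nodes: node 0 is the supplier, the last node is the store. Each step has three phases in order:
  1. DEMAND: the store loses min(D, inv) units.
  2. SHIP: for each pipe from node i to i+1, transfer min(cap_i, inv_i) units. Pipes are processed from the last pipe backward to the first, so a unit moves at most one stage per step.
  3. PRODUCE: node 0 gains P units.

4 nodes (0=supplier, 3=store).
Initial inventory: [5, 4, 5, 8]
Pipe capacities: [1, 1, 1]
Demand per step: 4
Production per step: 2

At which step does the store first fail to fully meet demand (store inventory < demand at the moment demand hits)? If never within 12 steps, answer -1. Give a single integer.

Step 1: demand=4,sold=4 ship[2->3]=1 ship[1->2]=1 ship[0->1]=1 prod=2 -> [6 4 5 5]
Step 2: demand=4,sold=4 ship[2->3]=1 ship[1->2]=1 ship[0->1]=1 prod=2 -> [7 4 5 2]
Step 3: demand=4,sold=2 ship[2->3]=1 ship[1->2]=1 ship[0->1]=1 prod=2 -> [8 4 5 1]
Step 4: demand=4,sold=1 ship[2->3]=1 ship[1->2]=1 ship[0->1]=1 prod=2 -> [9 4 5 1]
Step 5: demand=4,sold=1 ship[2->3]=1 ship[1->2]=1 ship[0->1]=1 prod=2 -> [10 4 5 1]
Step 6: demand=4,sold=1 ship[2->3]=1 ship[1->2]=1 ship[0->1]=1 prod=2 -> [11 4 5 1]
Step 7: demand=4,sold=1 ship[2->3]=1 ship[1->2]=1 ship[0->1]=1 prod=2 -> [12 4 5 1]
Step 8: demand=4,sold=1 ship[2->3]=1 ship[1->2]=1 ship[0->1]=1 prod=2 -> [13 4 5 1]
Step 9: demand=4,sold=1 ship[2->3]=1 ship[1->2]=1 ship[0->1]=1 prod=2 -> [14 4 5 1]
Step 10: demand=4,sold=1 ship[2->3]=1 ship[1->2]=1 ship[0->1]=1 prod=2 -> [15 4 5 1]
Step 11: demand=4,sold=1 ship[2->3]=1 ship[1->2]=1 ship[0->1]=1 prod=2 -> [16 4 5 1]
Step 12: demand=4,sold=1 ship[2->3]=1 ship[1->2]=1 ship[0->1]=1 prod=2 -> [17 4 5 1]
First stockout at step 3

3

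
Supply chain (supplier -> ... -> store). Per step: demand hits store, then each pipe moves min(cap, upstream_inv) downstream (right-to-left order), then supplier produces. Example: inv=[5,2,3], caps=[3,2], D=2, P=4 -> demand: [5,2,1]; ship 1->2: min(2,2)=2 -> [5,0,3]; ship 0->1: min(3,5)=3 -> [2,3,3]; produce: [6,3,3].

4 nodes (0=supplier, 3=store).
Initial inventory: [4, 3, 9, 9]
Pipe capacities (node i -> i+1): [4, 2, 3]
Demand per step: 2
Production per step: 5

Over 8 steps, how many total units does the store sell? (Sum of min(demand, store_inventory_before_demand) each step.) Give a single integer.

Step 1: sold=2 (running total=2) -> [5 5 8 10]
Step 2: sold=2 (running total=4) -> [6 7 7 11]
Step 3: sold=2 (running total=6) -> [7 9 6 12]
Step 4: sold=2 (running total=8) -> [8 11 5 13]
Step 5: sold=2 (running total=10) -> [9 13 4 14]
Step 6: sold=2 (running total=12) -> [10 15 3 15]
Step 7: sold=2 (running total=14) -> [11 17 2 16]
Step 8: sold=2 (running total=16) -> [12 19 2 16]

Answer: 16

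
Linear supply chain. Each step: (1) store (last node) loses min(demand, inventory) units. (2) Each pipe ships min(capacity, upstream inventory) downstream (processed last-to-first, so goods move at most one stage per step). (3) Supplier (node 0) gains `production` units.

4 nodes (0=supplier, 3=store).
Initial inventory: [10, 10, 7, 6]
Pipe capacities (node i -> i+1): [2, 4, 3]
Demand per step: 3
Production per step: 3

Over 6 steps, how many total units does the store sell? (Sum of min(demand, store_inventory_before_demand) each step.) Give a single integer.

Step 1: sold=3 (running total=3) -> [11 8 8 6]
Step 2: sold=3 (running total=6) -> [12 6 9 6]
Step 3: sold=3 (running total=9) -> [13 4 10 6]
Step 4: sold=3 (running total=12) -> [14 2 11 6]
Step 5: sold=3 (running total=15) -> [15 2 10 6]
Step 6: sold=3 (running total=18) -> [16 2 9 6]

Answer: 18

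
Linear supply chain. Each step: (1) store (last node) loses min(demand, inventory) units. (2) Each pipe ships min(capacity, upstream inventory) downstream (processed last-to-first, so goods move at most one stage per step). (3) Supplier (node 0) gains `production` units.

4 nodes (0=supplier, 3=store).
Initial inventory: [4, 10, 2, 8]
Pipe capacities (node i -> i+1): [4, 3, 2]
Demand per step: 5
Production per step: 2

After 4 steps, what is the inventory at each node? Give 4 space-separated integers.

Step 1: demand=5,sold=5 ship[2->3]=2 ship[1->2]=3 ship[0->1]=4 prod=2 -> inv=[2 11 3 5]
Step 2: demand=5,sold=5 ship[2->3]=2 ship[1->2]=3 ship[0->1]=2 prod=2 -> inv=[2 10 4 2]
Step 3: demand=5,sold=2 ship[2->3]=2 ship[1->2]=3 ship[0->1]=2 prod=2 -> inv=[2 9 5 2]
Step 4: demand=5,sold=2 ship[2->3]=2 ship[1->2]=3 ship[0->1]=2 prod=2 -> inv=[2 8 6 2]

2 8 6 2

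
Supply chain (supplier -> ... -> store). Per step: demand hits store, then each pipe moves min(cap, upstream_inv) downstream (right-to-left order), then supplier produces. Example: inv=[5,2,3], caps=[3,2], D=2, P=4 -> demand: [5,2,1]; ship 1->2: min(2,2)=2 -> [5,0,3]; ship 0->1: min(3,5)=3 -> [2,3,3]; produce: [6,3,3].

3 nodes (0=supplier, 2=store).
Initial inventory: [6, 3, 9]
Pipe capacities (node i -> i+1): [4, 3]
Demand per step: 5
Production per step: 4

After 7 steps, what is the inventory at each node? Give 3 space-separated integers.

Step 1: demand=5,sold=5 ship[1->2]=3 ship[0->1]=4 prod=4 -> inv=[6 4 7]
Step 2: demand=5,sold=5 ship[1->2]=3 ship[0->1]=4 prod=4 -> inv=[6 5 5]
Step 3: demand=5,sold=5 ship[1->2]=3 ship[0->1]=4 prod=4 -> inv=[6 6 3]
Step 4: demand=5,sold=3 ship[1->2]=3 ship[0->1]=4 prod=4 -> inv=[6 7 3]
Step 5: demand=5,sold=3 ship[1->2]=3 ship[0->1]=4 prod=4 -> inv=[6 8 3]
Step 6: demand=5,sold=3 ship[1->2]=3 ship[0->1]=4 prod=4 -> inv=[6 9 3]
Step 7: demand=5,sold=3 ship[1->2]=3 ship[0->1]=4 prod=4 -> inv=[6 10 3]

6 10 3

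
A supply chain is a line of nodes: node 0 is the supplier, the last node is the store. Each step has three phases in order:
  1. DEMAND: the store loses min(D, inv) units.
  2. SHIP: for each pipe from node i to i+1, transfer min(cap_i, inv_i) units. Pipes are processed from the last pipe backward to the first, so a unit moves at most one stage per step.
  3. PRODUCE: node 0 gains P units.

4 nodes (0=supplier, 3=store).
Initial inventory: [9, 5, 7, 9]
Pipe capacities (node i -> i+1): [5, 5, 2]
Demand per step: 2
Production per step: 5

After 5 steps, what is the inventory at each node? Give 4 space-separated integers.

Step 1: demand=2,sold=2 ship[2->3]=2 ship[1->2]=5 ship[0->1]=5 prod=5 -> inv=[9 5 10 9]
Step 2: demand=2,sold=2 ship[2->3]=2 ship[1->2]=5 ship[0->1]=5 prod=5 -> inv=[9 5 13 9]
Step 3: demand=2,sold=2 ship[2->3]=2 ship[1->2]=5 ship[0->1]=5 prod=5 -> inv=[9 5 16 9]
Step 4: demand=2,sold=2 ship[2->3]=2 ship[1->2]=5 ship[0->1]=5 prod=5 -> inv=[9 5 19 9]
Step 5: demand=2,sold=2 ship[2->3]=2 ship[1->2]=5 ship[0->1]=5 prod=5 -> inv=[9 5 22 9]

9 5 22 9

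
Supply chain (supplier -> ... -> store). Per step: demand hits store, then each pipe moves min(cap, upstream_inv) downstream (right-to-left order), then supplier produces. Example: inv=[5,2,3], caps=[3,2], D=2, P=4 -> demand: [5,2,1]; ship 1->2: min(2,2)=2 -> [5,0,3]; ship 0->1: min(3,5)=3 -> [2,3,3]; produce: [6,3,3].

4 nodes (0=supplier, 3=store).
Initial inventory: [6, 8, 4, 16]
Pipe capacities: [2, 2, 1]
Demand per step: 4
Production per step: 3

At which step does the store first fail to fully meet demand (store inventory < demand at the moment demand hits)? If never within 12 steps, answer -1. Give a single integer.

Step 1: demand=4,sold=4 ship[2->3]=1 ship[1->2]=2 ship[0->1]=2 prod=3 -> [7 8 5 13]
Step 2: demand=4,sold=4 ship[2->3]=1 ship[1->2]=2 ship[0->1]=2 prod=3 -> [8 8 6 10]
Step 3: demand=4,sold=4 ship[2->3]=1 ship[1->2]=2 ship[0->1]=2 prod=3 -> [9 8 7 7]
Step 4: demand=4,sold=4 ship[2->3]=1 ship[1->2]=2 ship[0->1]=2 prod=3 -> [10 8 8 4]
Step 5: demand=4,sold=4 ship[2->3]=1 ship[1->2]=2 ship[0->1]=2 prod=3 -> [11 8 9 1]
Step 6: demand=4,sold=1 ship[2->3]=1 ship[1->2]=2 ship[0->1]=2 prod=3 -> [12 8 10 1]
Step 7: demand=4,sold=1 ship[2->3]=1 ship[1->2]=2 ship[0->1]=2 prod=3 -> [13 8 11 1]
Step 8: demand=4,sold=1 ship[2->3]=1 ship[1->2]=2 ship[0->1]=2 prod=3 -> [14 8 12 1]
Step 9: demand=4,sold=1 ship[2->3]=1 ship[1->2]=2 ship[0->1]=2 prod=3 -> [15 8 13 1]
Step 10: demand=4,sold=1 ship[2->3]=1 ship[1->2]=2 ship[0->1]=2 prod=3 -> [16 8 14 1]
Step 11: demand=4,sold=1 ship[2->3]=1 ship[1->2]=2 ship[0->1]=2 prod=3 -> [17 8 15 1]
Step 12: demand=4,sold=1 ship[2->3]=1 ship[1->2]=2 ship[0->1]=2 prod=3 -> [18 8 16 1]
First stockout at step 6

6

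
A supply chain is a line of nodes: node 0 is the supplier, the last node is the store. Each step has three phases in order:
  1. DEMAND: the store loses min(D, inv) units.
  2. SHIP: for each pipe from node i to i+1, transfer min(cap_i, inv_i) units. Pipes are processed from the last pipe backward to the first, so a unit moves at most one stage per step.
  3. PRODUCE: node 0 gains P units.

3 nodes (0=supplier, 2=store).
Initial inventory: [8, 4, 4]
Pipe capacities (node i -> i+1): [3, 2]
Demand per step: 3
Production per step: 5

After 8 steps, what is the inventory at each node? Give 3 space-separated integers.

Step 1: demand=3,sold=3 ship[1->2]=2 ship[0->1]=3 prod=5 -> inv=[10 5 3]
Step 2: demand=3,sold=3 ship[1->2]=2 ship[0->1]=3 prod=5 -> inv=[12 6 2]
Step 3: demand=3,sold=2 ship[1->2]=2 ship[0->1]=3 prod=5 -> inv=[14 7 2]
Step 4: demand=3,sold=2 ship[1->2]=2 ship[0->1]=3 prod=5 -> inv=[16 8 2]
Step 5: demand=3,sold=2 ship[1->2]=2 ship[0->1]=3 prod=5 -> inv=[18 9 2]
Step 6: demand=3,sold=2 ship[1->2]=2 ship[0->1]=3 prod=5 -> inv=[20 10 2]
Step 7: demand=3,sold=2 ship[1->2]=2 ship[0->1]=3 prod=5 -> inv=[22 11 2]
Step 8: demand=3,sold=2 ship[1->2]=2 ship[0->1]=3 prod=5 -> inv=[24 12 2]

24 12 2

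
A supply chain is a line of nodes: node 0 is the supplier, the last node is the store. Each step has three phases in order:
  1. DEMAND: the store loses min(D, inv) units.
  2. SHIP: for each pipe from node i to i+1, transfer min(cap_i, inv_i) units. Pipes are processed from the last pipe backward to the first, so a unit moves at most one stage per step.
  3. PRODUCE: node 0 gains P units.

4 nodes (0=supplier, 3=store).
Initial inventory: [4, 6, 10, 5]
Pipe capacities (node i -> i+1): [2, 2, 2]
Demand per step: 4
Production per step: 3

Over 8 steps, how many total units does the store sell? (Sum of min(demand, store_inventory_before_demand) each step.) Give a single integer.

Answer: 19

Derivation:
Step 1: sold=4 (running total=4) -> [5 6 10 3]
Step 2: sold=3 (running total=7) -> [6 6 10 2]
Step 3: sold=2 (running total=9) -> [7 6 10 2]
Step 4: sold=2 (running total=11) -> [8 6 10 2]
Step 5: sold=2 (running total=13) -> [9 6 10 2]
Step 6: sold=2 (running total=15) -> [10 6 10 2]
Step 7: sold=2 (running total=17) -> [11 6 10 2]
Step 8: sold=2 (running total=19) -> [12 6 10 2]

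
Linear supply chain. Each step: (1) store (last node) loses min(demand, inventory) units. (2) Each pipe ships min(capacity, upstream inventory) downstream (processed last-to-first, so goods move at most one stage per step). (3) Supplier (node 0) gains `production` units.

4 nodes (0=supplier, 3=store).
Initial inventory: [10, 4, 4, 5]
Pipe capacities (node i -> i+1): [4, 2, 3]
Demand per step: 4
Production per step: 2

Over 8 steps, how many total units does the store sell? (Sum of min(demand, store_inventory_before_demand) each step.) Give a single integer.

Step 1: sold=4 (running total=4) -> [8 6 3 4]
Step 2: sold=4 (running total=8) -> [6 8 2 3]
Step 3: sold=3 (running total=11) -> [4 10 2 2]
Step 4: sold=2 (running total=13) -> [2 12 2 2]
Step 5: sold=2 (running total=15) -> [2 12 2 2]
Step 6: sold=2 (running total=17) -> [2 12 2 2]
Step 7: sold=2 (running total=19) -> [2 12 2 2]
Step 8: sold=2 (running total=21) -> [2 12 2 2]

Answer: 21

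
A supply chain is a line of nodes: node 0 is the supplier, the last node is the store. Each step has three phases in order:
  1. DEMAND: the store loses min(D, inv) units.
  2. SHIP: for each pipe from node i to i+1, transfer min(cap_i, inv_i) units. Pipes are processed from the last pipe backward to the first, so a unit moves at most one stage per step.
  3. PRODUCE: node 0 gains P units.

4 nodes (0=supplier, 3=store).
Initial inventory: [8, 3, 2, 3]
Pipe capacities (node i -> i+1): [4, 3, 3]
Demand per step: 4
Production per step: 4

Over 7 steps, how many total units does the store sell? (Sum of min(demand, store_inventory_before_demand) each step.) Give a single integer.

Step 1: sold=3 (running total=3) -> [8 4 3 2]
Step 2: sold=2 (running total=5) -> [8 5 3 3]
Step 3: sold=3 (running total=8) -> [8 6 3 3]
Step 4: sold=3 (running total=11) -> [8 7 3 3]
Step 5: sold=3 (running total=14) -> [8 8 3 3]
Step 6: sold=3 (running total=17) -> [8 9 3 3]
Step 7: sold=3 (running total=20) -> [8 10 3 3]

Answer: 20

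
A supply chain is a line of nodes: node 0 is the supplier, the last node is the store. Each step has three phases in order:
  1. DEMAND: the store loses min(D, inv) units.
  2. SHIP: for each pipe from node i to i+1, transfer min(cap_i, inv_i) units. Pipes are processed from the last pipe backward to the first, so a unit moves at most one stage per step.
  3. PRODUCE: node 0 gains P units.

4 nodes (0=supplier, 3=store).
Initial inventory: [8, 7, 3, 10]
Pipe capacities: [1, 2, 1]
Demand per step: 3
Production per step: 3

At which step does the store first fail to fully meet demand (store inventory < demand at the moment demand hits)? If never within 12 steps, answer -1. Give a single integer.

Step 1: demand=3,sold=3 ship[2->3]=1 ship[1->2]=2 ship[0->1]=1 prod=3 -> [10 6 4 8]
Step 2: demand=3,sold=3 ship[2->3]=1 ship[1->2]=2 ship[0->1]=1 prod=3 -> [12 5 5 6]
Step 3: demand=3,sold=3 ship[2->3]=1 ship[1->2]=2 ship[0->1]=1 prod=3 -> [14 4 6 4]
Step 4: demand=3,sold=3 ship[2->3]=1 ship[1->2]=2 ship[0->1]=1 prod=3 -> [16 3 7 2]
Step 5: demand=3,sold=2 ship[2->3]=1 ship[1->2]=2 ship[0->1]=1 prod=3 -> [18 2 8 1]
Step 6: demand=3,sold=1 ship[2->3]=1 ship[1->2]=2 ship[0->1]=1 prod=3 -> [20 1 9 1]
Step 7: demand=3,sold=1 ship[2->3]=1 ship[1->2]=1 ship[0->1]=1 prod=3 -> [22 1 9 1]
Step 8: demand=3,sold=1 ship[2->3]=1 ship[1->2]=1 ship[0->1]=1 prod=3 -> [24 1 9 1]
Step 9: demand=3,sold=1 ship[2->3]=1 ship[1->2]=1 ship[0->1]=1 prod=3 -> [26 1 9 1]
Step 10: demand=3,sold=1 ship[2->3]=1 ship[1->2]=1 ship[0->1]=1 prod=3 -> [28 1 9 1]
Step 11: demand=3,sold=1 ship[2->3]=1 ship[1->2]=1 ship[0->1]=1 prod=3 -> [30 1 9 1]
Step 12: demand=3,sold=1 ship[2->3]=1 ship[1->2]=1 ship[0->1]=1 prod=3 -> [32 1 9 1]
First stockout at step 5

5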